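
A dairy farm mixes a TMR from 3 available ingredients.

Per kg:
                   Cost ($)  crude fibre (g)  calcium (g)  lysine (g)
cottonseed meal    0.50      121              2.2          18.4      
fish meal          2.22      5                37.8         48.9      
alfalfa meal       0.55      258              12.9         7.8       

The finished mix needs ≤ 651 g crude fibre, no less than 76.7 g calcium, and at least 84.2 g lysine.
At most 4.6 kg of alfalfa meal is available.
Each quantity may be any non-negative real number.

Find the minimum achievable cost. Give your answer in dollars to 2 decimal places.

$4.15

This is a linear program. Let x1 = kg of cottonseed meal, x2 = kg of fish meal, x3 = kg of alfalfa meal.
Minimise 0.5x1 + 2.22x2 + 0.55x3 s.t.:
  121x1 + 5x2 + 258x3 ≤ 651   (crude fibre)
  2.2x1 + 37.8x2 + 12.9x3 ≥ 76.7   (calcium)
  18.4x1 + 48.9x2 + 7.8x3 ≥ 84.2   (lysine)
  x3 ≤ 4.6
  x1, x2, x3 ≥ 0.
The minimum-cost mix takes nothing from cottonseed meal — only fish meal, alfalfa meal. There the calcium and lysine constraints are tight.
That vertex is x2 = 1.452, x3 = 1.69.
Total cost: 2.22·1.452 + 0.55·1.69 = 4.1529.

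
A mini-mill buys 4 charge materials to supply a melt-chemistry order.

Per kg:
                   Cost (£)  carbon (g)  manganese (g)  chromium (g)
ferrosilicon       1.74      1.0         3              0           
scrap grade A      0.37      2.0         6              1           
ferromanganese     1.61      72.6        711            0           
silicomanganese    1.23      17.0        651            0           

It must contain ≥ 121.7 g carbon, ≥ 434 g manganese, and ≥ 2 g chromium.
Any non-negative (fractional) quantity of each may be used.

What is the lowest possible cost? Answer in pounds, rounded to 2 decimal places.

Let x1 = kg of ferrosilicon, x2 = kg of scrap grade A, x3 = kg of ferromanganese, x4 = kg of silicomanganese.
Minimise 1.74x1 + 0.37x2 + 1.61x3 + 1.23x4 with:
  1x1 + 2x2 + 72.6x3 + 17x4 ≥ 121.7   (carbon)
  3x1 + 6x2 + 711x3 + 651x4 ≥ 434   (manganese)
  1x2 ≥ 2   (chromium)
  x1, x2, x3, x4 ≥ 0.
At the optimum only scrap grade A, ferromanganese are positive (ferrosilicon, silicomanganese = 0). There the carbon and chromium constraints are tight.
So scrap grade A = 2 kg, ferromanganese = 1.621 kg.
Total cost: 0.37·2 + 1.61·1.621 = 3.3498.

£3.35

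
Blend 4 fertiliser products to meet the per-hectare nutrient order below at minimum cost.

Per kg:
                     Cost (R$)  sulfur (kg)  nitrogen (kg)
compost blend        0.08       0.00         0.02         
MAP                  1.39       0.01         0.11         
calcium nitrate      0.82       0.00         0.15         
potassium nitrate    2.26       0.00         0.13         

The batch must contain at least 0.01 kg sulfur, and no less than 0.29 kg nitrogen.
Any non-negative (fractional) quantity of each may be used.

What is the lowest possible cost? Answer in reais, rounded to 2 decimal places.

Let x1 = kg of compost blend, x2 = kg of MAP, x3 = kg of calcium nitrate, x4 = kg of potassium nitrate.
min 0.08x1 + 1.39x2 + 0.82x3 + 2.26x4 subject to:
  0.01x2 ≥ 0.01   (sulfur)
  0.02x1 + 0.11x2 + 0.15x3 + 0.13x4 ≥ 0.29   (nitrogen)
  x1, x2, x3, x4 ≥ 0.
The optimal basis is {compost blend, MAP}; calcium nitrate, potassium nitrate drop out. The sulfur and nitrogen requirements are met with equality.
Optimal quantities: compost blend = 9 kg, MAP = 1 kg.
Objective = 0.08·9 + 1.39·1 = 2.1100.

R$2.11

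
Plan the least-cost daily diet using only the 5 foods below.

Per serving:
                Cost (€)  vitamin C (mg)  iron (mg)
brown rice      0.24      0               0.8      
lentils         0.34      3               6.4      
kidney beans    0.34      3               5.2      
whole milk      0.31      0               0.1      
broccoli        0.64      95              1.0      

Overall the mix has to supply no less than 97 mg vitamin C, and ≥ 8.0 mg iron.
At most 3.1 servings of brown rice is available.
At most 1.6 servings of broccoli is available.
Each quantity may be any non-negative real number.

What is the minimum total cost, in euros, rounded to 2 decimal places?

Treat it as an LP. Let x1 = servings of brown rice, x2 = servings of lentils, x3 = servings of kidney beans, x4 = servings of whole milk, x5 = servings of broccoli.
min 0.24x1 + 0.34x2 + 0.34x3 + 0.31x4 + 0.64x5 subject to:
  3x2 + 3x3 + 95x5 ≥ 97   (vitamin C)
  0.8x1 + 6.4x2 + 5.2x3 + 0.1x4 + 1x5 ≥ 8   (iron)
  x1 ≤ 3.1
  x5 ≤ 1.6
  x1, x2, x3, x4, x5 ≥ 0.
The optimal basis is {lentils, broccoli}; brown rice, kidney beans, whole milk drop out. The vitamin C and iron requirements are met with equality.
Optimal quantities: lentils = 1.096 servings, broccoli = 0.9864 servings.
Objective = 0.34·1.096 + 0.64·0.9864 = 1.0039.

€1.00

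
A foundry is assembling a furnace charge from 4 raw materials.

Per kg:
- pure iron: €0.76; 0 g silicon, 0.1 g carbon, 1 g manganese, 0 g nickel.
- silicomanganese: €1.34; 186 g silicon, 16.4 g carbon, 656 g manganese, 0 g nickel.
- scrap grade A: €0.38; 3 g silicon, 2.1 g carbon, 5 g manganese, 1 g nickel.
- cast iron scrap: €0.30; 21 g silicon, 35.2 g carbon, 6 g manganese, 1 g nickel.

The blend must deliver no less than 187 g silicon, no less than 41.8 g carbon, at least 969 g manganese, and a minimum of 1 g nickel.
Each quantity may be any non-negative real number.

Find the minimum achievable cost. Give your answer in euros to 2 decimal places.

Treat it as an LP. Let x1 = kg of pure iron, x2 = kg of silicomanganese, x3 = kg of scrap grade A, x4 = kg of cast iron scrap.
Minimize 0.76x1 + 1.34x2 + 0.38x3 + 0.3x4 with:
  186x2 + 3x3 + 21x4 ≥ 187   (silicon)
  0.1x1 + 16.4x2 + 2.1x3 + 35.2x4 ≥ 41.8   (carbon)
  1x1 + 656x2 + 5x3 + 6x4 ≥ 969   (manganese)
  1x3 + 1x4 ≥ 1   (nickel)
  x1, x2, x3, x4 ≥ 0.
At the optimum only silicomanganese, cast iron scrap are positive (pure iron, scrap grade A = 0). There the manganese and nickel constraints are tight.
So silicomanganese = 1.468 kg, cast iron scrap = 1 kg.
Objective = 1.34·1.468 + 0.3·1 = 2.2671.

€2.27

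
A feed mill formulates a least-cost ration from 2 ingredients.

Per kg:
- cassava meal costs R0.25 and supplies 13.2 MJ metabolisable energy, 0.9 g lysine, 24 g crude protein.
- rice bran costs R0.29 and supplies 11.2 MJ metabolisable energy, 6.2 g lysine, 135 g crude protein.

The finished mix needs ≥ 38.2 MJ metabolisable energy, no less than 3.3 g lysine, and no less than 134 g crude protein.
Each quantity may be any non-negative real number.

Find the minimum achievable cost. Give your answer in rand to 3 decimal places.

R0.767

Treat it as an LP. Let x1 = kg of cassava meal, x2 = kg of rice bran.
Minimize 0.25x1 + 0.29x2 subject to:
  13.2x1 + 11.2x2 ≥ 38.2   (metabolisable energy)
  0.9x1 + 6.2x2 ≥ 3.3   (lysine)
  24x1 + 135x2 ≥ 134   (crude protein)
  x1, x2 ≥ 0.
Both inputs are positive at the optimum. There the metabolisable energy and crude protein constraints are tight.
Solving gives x1 = 2.416, x2 = 0.563.
Total cost: 0.25·2.416 + 0.29·0.563 = 0.76727.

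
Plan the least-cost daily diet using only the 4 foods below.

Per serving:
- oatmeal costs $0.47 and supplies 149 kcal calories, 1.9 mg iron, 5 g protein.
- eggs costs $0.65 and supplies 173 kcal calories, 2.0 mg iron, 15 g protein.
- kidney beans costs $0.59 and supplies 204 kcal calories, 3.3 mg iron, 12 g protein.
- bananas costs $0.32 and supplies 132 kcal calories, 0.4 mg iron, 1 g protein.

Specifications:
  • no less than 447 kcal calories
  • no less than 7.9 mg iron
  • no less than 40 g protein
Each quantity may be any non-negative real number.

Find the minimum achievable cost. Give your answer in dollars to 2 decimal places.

$1.84

Set it up as a linear program. Let x1 = servings of oatmeal, x2 = servings of eggs, x3 = servings of kidney beans, x4 = servings of bananas.
Minimise 0.47x1 + 0.65x2 + 0.59x3 + 0.32x4 s.t.:
  149x1 + 173x2 + 204x3 + 132x4 ≥ 447   (calories)
  1.9x1 + 2x2 + 3.3x3 + 0.4x4 ≥ 7.9   (iron)
  5x1 + 15x2 + 12x3 + 1x4 ≥ 40   (protein)
  x1, x2, x3, x4 ≥ 0.
The minimum-cost mix takes nothing from oatmeal, bananas — only eggs, kidney beans. The iron and protein requirements are met with equality.
Optimal quantities: eggs = 1.459 servings, kidney beans = 1.51 servings.
Objective = 0.65·1.459 + 0.59·1.51 = 1.8393.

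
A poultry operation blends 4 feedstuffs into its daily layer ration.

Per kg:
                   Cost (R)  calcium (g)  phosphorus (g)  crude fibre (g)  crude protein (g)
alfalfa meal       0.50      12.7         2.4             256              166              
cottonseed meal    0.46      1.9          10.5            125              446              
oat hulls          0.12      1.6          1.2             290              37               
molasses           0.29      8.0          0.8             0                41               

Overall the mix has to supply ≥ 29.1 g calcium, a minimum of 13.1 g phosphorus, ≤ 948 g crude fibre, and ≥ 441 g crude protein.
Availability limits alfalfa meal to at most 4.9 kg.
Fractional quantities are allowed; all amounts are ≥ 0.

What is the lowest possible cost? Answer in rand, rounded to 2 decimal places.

R1.43

Let x1 = kg of alfalfa meal, x2 = kg of cottonseed meal, x3 = kg of oat hulls, x4 = kg of molasses.
Minimize 0.5x1 + 0.46x2 + 0.12x3 + 0.29x4 subject to:
  12.7x1 + 1.9x2 + 1.6x3 + 8x4 ≥ 29.1   (calcium)
  2.4x1 + 10.5x2 + 1.2x3 + 0.8x4 ≥ 13.1   (phosphorus)
  256x1 + 125x2 + 290x3 ≤ 948   (crude fibre)
  166x1 + 446x2 + 37x3 + 41x4 ≥ 441   (crude protein)
  x1 ≤ 4.9
  x1, x2, x3, x4 ≥ 0.
The cheapest feasible vertex uses only alfalfa meal, cottonseed meal; oat hulls, molasses are not used. The calcium and phosphorus requirements are met with equality.
That vertex is x1 = 2.179, x2 = 0.7495.
Total cost: 0.5·2.179 + 0.46·0.7495 = 1.4343.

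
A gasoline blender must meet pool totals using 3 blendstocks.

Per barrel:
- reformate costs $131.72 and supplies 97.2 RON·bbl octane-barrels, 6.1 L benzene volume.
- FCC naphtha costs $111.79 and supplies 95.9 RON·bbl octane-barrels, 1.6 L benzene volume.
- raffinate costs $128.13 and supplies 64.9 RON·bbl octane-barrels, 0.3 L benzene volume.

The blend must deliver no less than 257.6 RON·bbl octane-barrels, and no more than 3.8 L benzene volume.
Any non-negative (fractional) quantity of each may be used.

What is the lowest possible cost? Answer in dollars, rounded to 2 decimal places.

$333.65

Let x1 = barrels of reformate, x2 = barrels of FCC naphtha, x3 = barrels of raffinate.
Minimize 131.72x1 + 111.79x2 + 128.13x3 subject to:
  97.2x1 + 95.9x2 + 64.9x3 ≥ 257.6   (octane-barrels)
  6.1x1 + 1.6x2 + 0.3x3 ≤ 3.8   (benzene volume)
  x1, x2, x3 ≥ 0.
The optimal basis is {FCC naphtha, raffinate}; reformate drops out. Binding constraints: octane-barrels and benzene volume.
Solving gives x2 = 2.25576, x3 = 0.63594.
Objective = 111.79·2.25576 + 128.13·0.63594 = 333.6544.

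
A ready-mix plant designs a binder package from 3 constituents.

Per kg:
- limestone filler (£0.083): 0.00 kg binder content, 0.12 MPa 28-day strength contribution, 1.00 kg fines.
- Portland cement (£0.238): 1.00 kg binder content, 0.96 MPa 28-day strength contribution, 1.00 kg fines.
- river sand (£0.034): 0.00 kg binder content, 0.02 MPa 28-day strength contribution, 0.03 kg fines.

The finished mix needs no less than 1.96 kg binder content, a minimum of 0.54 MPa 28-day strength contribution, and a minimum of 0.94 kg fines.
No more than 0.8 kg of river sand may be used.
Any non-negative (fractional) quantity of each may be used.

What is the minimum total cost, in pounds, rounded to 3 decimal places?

£0.466

Set it up as a linear program. Let x1 = kg of limestone filler, x2 = kg of Portland cement, x3 = kg of river sand.
Minimise 0.083x1 + 0.238x2 + 0.034x3 s.t.:
  1x2 ≥ 1.96   (binder content)
  0.12x1 + 0.96x2 + 0.02x3 ≥ 0.54   (28-day strength contribution)
  1x1 + 1x2 + 0.03x3 ≥ 0.94   (fines)
  x3 ≤ 0.8
  x1, x2, x3 ≥ 0.
The cheapest feasible vertex uses only Portland cement; limestone filler, river sand are not used. There the binder content constraint is tight.
So Portland cement = 1.96 kg.
Cost = 0.238·1.96 = 0.46648.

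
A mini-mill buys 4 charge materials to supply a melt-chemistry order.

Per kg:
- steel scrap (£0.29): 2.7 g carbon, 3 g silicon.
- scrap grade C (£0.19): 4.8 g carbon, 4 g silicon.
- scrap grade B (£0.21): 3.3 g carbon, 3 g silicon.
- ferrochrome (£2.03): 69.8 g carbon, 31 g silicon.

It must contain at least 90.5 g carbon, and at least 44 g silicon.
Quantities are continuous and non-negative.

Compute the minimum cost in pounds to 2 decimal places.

£2.73

Treat it as an LP. Let x1 = kg of steel scrap, x2 = kg of scrap grade C, x3 = kg of scrap grade B, x4 = kg of ferrochrome.
Minimize 0.29x1 + 0.19x2 + 0.21x3 + 2.03x4 with:
  2.7x1 + 4.8x2 + 3.3x3 + 69.8x4 ≥ 90.5   (carbon)
  3x1 + 4x2 + 3x3 + 31x4 ≥ 44   (silicon)
  x1, x2, x3, x4 ≥ 0.
The cheapest feasible vertex uses only scrap grade C, ferrochrome; steel scrap, scrap grade B are not used. Binding constraints: carbon and silicon.
Optimal quantities: scrap grade C = 2.038 kg, ferrochrome = 1.156 kg.
Cost = 0.19·2.038 + 2.03·1.156 = 2.7339.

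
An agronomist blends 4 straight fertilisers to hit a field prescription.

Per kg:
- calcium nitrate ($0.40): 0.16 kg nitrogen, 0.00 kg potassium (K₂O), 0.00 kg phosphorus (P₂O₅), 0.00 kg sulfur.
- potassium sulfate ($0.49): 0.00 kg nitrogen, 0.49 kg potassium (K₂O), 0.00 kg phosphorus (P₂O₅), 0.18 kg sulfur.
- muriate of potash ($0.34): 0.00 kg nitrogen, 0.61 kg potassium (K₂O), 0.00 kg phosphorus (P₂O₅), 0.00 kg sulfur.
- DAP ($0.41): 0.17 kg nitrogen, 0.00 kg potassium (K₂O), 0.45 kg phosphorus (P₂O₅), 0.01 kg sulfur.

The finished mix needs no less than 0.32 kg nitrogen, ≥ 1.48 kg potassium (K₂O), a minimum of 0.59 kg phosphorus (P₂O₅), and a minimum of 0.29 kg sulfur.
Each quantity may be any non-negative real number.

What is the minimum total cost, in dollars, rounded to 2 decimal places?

Let x1 = kg of calcium nitrate, x2 = kg of potassium sulfate, x3 = kg of muriate of potash, x4 = kg of DAP.
Minimize 0.4x1 + 0.49x2 + 0.34x3 + 0.41x4 subject to:
  0.16x1 + 0.17x4 ≥ 0.32   (nitrogen)
  0.49x2 + 0.61x3 ≥ 1.48   (potassium (K₂O))
  0.45x4 ≥ 0.59   (phosphorus (P₂O₅))
  0.18x2 + 0.01x4 ≥ 0.29   (sulfur)
  x1, x2, x3, x4 ≥ 0.
The cheapest feasible vertex uses only potassium sulfate, muriate of potash, DAP; calcium nitrate is not used. There the nitrogen, potassium (K₂O), sulfur constraints are tight.
Solving gives x2 = 1.507, x3 = 1.216, x4 = 1.882.
Total cost: 0.49·1.507 + 0.34·1.216 + 0.41·1.882 = 1.9235.

$1.92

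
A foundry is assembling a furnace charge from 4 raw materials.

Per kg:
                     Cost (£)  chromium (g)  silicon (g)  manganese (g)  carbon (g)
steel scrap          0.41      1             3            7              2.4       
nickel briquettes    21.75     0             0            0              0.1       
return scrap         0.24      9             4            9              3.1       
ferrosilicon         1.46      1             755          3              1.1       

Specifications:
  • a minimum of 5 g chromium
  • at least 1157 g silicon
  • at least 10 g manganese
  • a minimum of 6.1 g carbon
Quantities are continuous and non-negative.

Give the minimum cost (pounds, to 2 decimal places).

Let x1 = kg of steel scrap, x2 = kg of nickel briquettes, x3 = kg of return scrap, x4 = kg of ferrosilicon.
Minimise 0.41x1 + 21.75x2 + 0.24x3 + 1.46x4 s.t.:
  1x1 + 9x3 + 1x4 ≥ 5   (chromium)
  3x1 + 4x3 + 755x4 ≥ 1157   (silicon)
  7x1 + 9x3 + 3x4 ≥ 10   (manganese)
  2.4x1 + 0.1x2 + 3.1x3 + 1.1x4 ≥ 6.1   (carbon)
  x1, x2, x3, x4 ≥ 0.
The optimal basis is {return scrap, ferrosilicon}; steel scrap, nickel briquettes drop out. The silicon and carbon requirements are met with equality.
Optimal quantities: return scrap = 1.427 kg, ferrosilicon = 1.525 kg.
Hence cost = 0.24·1.427 + 1.46·1.525 = £2.5690.

£2.57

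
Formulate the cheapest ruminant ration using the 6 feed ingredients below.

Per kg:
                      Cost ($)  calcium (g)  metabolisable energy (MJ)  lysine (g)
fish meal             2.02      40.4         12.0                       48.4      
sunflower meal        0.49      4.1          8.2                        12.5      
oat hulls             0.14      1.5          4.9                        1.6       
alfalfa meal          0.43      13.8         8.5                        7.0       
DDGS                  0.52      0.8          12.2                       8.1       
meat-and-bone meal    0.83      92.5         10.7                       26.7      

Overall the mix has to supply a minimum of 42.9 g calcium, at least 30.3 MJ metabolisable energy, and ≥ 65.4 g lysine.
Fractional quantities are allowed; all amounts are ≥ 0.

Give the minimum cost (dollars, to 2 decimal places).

Let x1 = kg of fish meal, x2 = kg of sunflower meal, x3 = kg of oat hulls, x4 = kg of alfalfa meal, x5 = kg of DDGS, x6 = kg of meat-and-bone meal.
Minimise 2.02x1 + 0.49x2 + 0.14x3 + 0.43x4 + 0.52x5 + 0.83x6 subject to:
  40.4x1 + 4.1x2 + 1.5x3 + 13.8x4 + 0.8x5 + 92.5x6 ≥ 42.9   (calcium)
  12x1 + 8.2x2 + 4.9x3 + 8.5x4 + 12.2x5 + 10.7x6 ≥ 30.3   (metabolisable energy)
  48.4x1 + 12.5x2 + 1.6x3 + 7x4 + 8.1x5 + 26.7x6 ≥ 65.4   (lysine)
  x1, x2, x3, x4, x5, x6 ≥ 0.
The cheapest feasible vertex uses only oat hulls, meat-and-bone meal; fish meal, sunflower meal, alfalfa meal, DDGS are not used. Binding constraints: metabolisable energy and lysine.
So oat hulls = 0.9606 kg, meat-and-bone meal = 2.392 kg.
Cost = 0.14·0.9606 + 0.83·2.392 = 2.1198.

$2.12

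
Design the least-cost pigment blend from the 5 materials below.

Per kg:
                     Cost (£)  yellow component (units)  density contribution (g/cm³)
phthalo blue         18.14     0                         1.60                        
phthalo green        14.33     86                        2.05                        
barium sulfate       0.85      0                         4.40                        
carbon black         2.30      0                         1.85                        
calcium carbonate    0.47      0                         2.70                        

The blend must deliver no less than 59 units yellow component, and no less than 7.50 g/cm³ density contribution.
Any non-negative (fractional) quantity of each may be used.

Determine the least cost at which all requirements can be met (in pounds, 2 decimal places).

£10.89

This is a linear program. Let x1 = kg of phthalo blue, x2 = kg of phthalo green, x3 = kg of barium sulfate, x4 = kg of carbon black, x5 = kg of calcium carbonate.
min 18.14x1 + 14.33x2 + 0.85x3 + 2.3x4 + 0.47x5 subject to:
  86x2 ≥ 59   (yellow component)
  1.6x1 + 2.05x2 + 4.4x3 + 1.85x4 + 2.7x5 ≥ 7.5   (density contribution)
  x1, x2, x3, x4, x5 ≥ 0.
The cheapest feasible vertex uses only phthalo green, calcium carbonate; phthalo blue, barium sulfate, carbon black are not used. There the yellow component and density contribution constraints are tight.
Solving gives x2 = 0.686, x5 = 2.257.
Hence cost = 14.33·0.686 + 0.47·2.257 = £10.8912.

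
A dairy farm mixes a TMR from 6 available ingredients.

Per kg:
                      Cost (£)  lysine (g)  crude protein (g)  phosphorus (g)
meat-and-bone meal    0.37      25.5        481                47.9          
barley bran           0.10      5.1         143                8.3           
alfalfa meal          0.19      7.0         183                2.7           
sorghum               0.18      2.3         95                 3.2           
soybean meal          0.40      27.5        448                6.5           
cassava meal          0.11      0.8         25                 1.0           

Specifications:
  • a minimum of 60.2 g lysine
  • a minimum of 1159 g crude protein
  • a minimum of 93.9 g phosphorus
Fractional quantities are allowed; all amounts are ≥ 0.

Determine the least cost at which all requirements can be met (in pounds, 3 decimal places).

Let x1 = kg of meat-and-bone meal, x2 = kg of barley bran, x3 = kg of alfalfa meal, x4 = kg of sorghum, x5 = kg of soybean meal, x6 = kg of cassava meal.
min 0.37x1 + 0.1x2 + 0.19x3 + 0.18x4 + 0.4x5 + 0.11x6 subject to:
  25.5x1 + 5.1x2 + 7x3 + 2.3x4 + 27.5x5 + 0.8x6 ≥ 60.2   (lysine)
  481x1 + 143x2 + 183x3 + 95x4 + 448x5 + 25x6 ≥ 1159   (crude protein)
  47.9x1 + 8.3x2 + 2.7x3 + 3.2x4 + 6.5x5 + 1x6 ≥ 93.9   (phosphorus)
  x1, x2, x3, x4, x5, x6 ≥ 0.
At the optimum only meat-and-bone meal, barley bran are positive (alfalfa meal, sorghum, soybean meal, cassava meal = 0). The lysine and crude protein requirements are met with equality.
Optimal quantities: meat-and-bone meal = 2.261 kg, barley bran = 0.5013 kg.
Objective = 0.37·2.261 + 0.1·0.5013 = 0.88670.

£0.887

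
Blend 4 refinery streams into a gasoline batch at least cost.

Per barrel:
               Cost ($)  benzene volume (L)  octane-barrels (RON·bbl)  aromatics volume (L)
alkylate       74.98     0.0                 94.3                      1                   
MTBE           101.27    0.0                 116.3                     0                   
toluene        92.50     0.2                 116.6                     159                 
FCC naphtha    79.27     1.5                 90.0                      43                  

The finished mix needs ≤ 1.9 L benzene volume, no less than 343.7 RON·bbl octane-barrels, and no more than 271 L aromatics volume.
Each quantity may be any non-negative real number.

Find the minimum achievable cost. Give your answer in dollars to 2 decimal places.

Set it up as a linear program. Let x1 = barrels of alkylate, x2 = barrels of MTBE, x3 = barrels of toluene, x4 = barrels of FCC naphtha.
min 74.98x1 + 101.27x2 + 92.5x3 + 79.27x4 with:
  0.2x3 + 1.5x4 ≤ 1.9   (benzene volume)
  94.3x1 + 116.3x2 + 116.6x3 + 90x4 ≥ 343.7   (octane-barrels)
  1x1 + 159x3 + 43x4 ≤ 271   (aromatics volume)
  x1, x2, x3, x4 ≥ 0.
The minimum-cost mix takes nothing from MTBE, FCC naphtha — only alkylate, toluene. There the octane-barrels and aromatics volume constraints are tight.
So alkylate = 1.549 barrels, toluene = 1.695 barrels.
Hence cost = 74.98·1.549 + 92.5·1.695 = $272.9315.

$272.93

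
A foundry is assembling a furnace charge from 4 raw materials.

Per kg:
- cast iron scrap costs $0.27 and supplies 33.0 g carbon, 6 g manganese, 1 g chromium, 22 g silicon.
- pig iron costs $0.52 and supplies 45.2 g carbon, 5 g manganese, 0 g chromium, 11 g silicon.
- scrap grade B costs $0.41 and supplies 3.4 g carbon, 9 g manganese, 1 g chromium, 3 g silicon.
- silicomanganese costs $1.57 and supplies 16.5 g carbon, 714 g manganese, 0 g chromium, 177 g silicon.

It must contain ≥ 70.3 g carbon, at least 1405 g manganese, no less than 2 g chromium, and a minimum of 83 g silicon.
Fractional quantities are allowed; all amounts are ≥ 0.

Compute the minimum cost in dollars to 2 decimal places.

This is a linear program. Let x1 = kg of cast iron scrap, x2 = kg of pig iron, x3 = kg of scrap grade B, x4 = kg of silicomanganese.
min 0.27x1 + 0.52x2 + 0.41x3 + 1.57x4 subject to:
  33x1 + 45.2x2 + 3.4x3 + 16.5x4 ≥ 70.3   (carbon)
  6x1 + 5x2 + 9x3 + 714x4 ≥ 1405   (manganese)
  1x1 + 1x3 ≥ 2   (chromium)
  22x1 + 11x2 + 3x3 + 177x4 ≥ 83   (silicon)
  x1, x2, x3, x4 ≥ 0.
The minimum-cost mix takes nothing from pig iron, scrap grade B — only cast iron scrap, silicomanganese. There the manganese and chromium constraints are tight.
Solving gives x1 = 2, x4 = 1.951.
Total cost: 0.27·2 + 1.57·1.951 = 3.6031.

$3.60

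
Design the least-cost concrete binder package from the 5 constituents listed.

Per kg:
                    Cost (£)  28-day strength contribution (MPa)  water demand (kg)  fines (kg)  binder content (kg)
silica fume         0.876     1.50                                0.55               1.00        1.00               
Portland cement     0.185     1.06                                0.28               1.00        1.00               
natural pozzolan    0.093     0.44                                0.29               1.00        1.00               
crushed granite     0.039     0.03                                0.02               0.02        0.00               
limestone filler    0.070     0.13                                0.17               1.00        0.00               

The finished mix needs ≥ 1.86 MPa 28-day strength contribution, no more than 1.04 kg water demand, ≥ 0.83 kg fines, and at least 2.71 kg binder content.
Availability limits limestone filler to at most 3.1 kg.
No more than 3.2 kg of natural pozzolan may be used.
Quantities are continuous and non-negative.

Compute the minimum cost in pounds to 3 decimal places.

£0.351

Let x1 = kg of silica fume, x2 = kg of Portland cement, x3 = kg of natural pozzolan, x4 = kg of crushed granite, x5 = kg of limestone filler.
Minimise 0.876x1 + 0.185x2 + 0.093x3 + 0.039x4 + 0.07x5 subject to:
  1.5x1 + 1.06x2 + 0.44x3 + 0.03x4 + 0.13x5 ≥ 1.86   (28-day strength contribution)
  0.55x1 + 0.28x2 + 0.29x3 + 0.02x4 + 0.17x5 ≤ 1.04   (water demand)
  1x1 + 1x2 + 1x3 + 0.02x4 + 1x5 ≥ 0.83   (fines)
  1x1 + 1x2 + 1x3 ≥ 2.71   (binder content)
  x5 ≤ 3.1
  x3 ≤ 3.2
  x1, x2, x3, x4, x5 ≥ 0.
At the optimum only Portland cement, natural pozzolan are positive (silica fume, crushed granite, limestone filler = 0). Binding constraints: 28-day strength contribution and binder content.
So Portland cement = 1.077 kg, natural pozzolan = 1.633 kg.
Total cost: 0.185·1.077 + 0.093·1.633 = 0.35111.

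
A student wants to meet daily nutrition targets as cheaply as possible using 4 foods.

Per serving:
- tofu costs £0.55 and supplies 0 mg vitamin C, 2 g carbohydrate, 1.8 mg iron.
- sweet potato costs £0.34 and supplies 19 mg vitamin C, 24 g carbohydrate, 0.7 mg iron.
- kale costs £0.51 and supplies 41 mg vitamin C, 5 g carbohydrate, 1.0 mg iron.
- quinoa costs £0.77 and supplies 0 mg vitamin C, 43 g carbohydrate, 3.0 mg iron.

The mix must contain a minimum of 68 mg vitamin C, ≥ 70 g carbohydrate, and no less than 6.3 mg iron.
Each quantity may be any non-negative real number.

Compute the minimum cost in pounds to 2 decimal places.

£2.04

Let x1 = servings of tofu, x2 = servings of sweet potato, x3 = servings of kale, x4 = servings of quinoa.
Minimize 0.55x1 + 0.34x2 + 0.51x3 + 0.77x4 subject to:
  19x2 + 41x3 ≥ 68   (vitamin C)
  2x1 + 24x2 + 5x3 + 43x4 ≥ 70   (carbohydrate)
  1.8x1 + 0.7x2 + 1x3 + 3x4 ≥ 6.3   (iron)
  x1, x2, x3, x4 ≥ 0.
The minimum-cost mix takes nothing from tofu, sweet potato — only kale, quinoa. The vitamin C and iron requirements are met with equality.
That vertex is x3 = 1.659, x4 = 1.547.
Hence cost = 0.51·1.659 + 0.77·1.547 = £2.0373.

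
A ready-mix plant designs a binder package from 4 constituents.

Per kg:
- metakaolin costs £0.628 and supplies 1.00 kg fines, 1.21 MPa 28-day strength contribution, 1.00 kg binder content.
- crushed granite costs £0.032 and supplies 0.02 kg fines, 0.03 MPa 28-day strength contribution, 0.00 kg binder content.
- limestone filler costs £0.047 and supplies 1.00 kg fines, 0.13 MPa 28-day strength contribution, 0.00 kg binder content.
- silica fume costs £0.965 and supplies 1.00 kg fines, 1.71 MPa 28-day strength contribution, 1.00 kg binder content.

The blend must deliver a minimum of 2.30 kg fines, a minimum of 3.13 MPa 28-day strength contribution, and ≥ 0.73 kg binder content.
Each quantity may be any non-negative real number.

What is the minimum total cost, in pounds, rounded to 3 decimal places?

This is a linear program. Let x1 = kg of metakaolin, x2 = kg of crushed granite, x3 = kg of limestone filler, x4 = kg of silica fume.
Minimise 0.628x1 + 0.032x2 + 0.047x3 + 0.965x4 s.t.:
  1x1 + 0.02x2 + 1x3 + 1x4 ≥ 2.3   (fines)
  1.21x1 + 0.03x2 + 0.13x3 + 1.71x4 ≥ 3.13   (28-day strength contribution)
  1x1 + 1x4 ≥ 0.73   (binder content)
  x1, x2, x3, x4 ≥ 0.
At the optimum only metakaolin, limestone filler are positive (crushed granite, silica fume = 0). Binding constraints: 28-day strength contribution and binder content.
Solving gives x1 = 0.73, x3 = 17.28.
Objective = 0.628·0.73 + 0.047·17.28 = 1.27060.

£1.271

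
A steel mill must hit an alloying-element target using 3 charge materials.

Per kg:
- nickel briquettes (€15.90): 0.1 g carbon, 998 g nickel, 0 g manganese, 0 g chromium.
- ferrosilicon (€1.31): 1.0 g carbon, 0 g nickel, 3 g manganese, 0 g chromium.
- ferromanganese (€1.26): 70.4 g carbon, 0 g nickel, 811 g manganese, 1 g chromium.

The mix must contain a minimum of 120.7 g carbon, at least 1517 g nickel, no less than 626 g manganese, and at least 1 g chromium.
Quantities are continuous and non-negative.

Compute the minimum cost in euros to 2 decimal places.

€26.33

Treat it as an LP. Let x1 = kg of nickel briquettes, x2 = kg of ferrosilicon, x3 = kg of ferromanganese.
Minimise 15.9x1 + 1.31x2 + 1.26x3 with:
  0.1x1 + 1x2 + 70.4x3 ≥ 120.7   (carbon)
  998x1 ≥ 1517   (nickel)
  3x2 + 811x3 ≥ 626   (manganese)
  1x3 ≥ 1   (chromium)
  x1, x2, x3 ≥ 0.
The optimal basis is {nickel briquettes, ferromanganese}; ferrosilicon drops out. There the carbon and nickel constraints are tight.
So nickel briquettes = 1.52 kg, ferromanganese = 1.712 kg.
Hence cost = 15.9·1.52 + 1.26·1.712 = €26.3251.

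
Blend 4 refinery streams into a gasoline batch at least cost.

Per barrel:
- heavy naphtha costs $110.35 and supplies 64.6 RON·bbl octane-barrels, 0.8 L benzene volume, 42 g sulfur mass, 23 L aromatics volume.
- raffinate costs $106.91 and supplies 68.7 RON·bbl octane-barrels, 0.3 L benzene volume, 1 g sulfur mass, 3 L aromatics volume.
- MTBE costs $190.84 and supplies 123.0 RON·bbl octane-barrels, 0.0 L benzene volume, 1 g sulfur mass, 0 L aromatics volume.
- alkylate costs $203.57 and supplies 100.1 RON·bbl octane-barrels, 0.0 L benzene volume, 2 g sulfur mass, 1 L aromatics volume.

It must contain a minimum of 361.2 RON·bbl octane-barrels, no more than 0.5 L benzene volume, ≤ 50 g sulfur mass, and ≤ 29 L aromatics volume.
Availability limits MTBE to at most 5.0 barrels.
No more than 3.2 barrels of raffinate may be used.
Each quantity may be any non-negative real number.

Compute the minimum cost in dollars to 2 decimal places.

Let x1 = barrels of heavy naphtha, x2 = barrels of raffinate, x3 = barrels of MTBE, x4 = barrels of alkylate.
Minimise 110.35x1 + 106.91x2 + 190.84x3 + 203.57x4 with:
  64.6x1 + 68.7x2 + 123x3 + 100.1x4 ≥ 361.2   (octane-barrels)
  0.8x1 + 0.3x2 ≤ 0.5   (benzene volume)
  42x1 + 1x2 + 1x3 + 2x4 ≤ 50   (sulfur mass)
  23x1 + 3x2 + 1x4 ≤ 29   (aromatics volume)
  x3 ≤ 5
  x2 ≤ 3.2
  x1, x2, x3, x4 ≥ 0.
The cheapest feasible vertex uses only MTBE; heavy naphtha, raffinate, alkylate are not used. The octane-barrels requirement is met with equality.
Optimal quantities: MTBE = 2.9366 barrels.
Total cost: 190.84·2.9366 = 560.4207.

$560.42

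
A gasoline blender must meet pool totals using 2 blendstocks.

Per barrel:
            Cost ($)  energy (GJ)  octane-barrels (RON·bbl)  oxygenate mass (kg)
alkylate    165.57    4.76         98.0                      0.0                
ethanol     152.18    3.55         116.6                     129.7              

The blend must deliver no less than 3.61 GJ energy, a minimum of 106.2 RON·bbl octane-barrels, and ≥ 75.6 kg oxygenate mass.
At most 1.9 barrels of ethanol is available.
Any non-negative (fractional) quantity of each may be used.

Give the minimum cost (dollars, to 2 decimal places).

Set it up as a linear program. Let x1 = barrels of alkylate, x2 = barrels of ethanol.
min 165.57x1 + 152.18x2 with:
  4.76x1 + 3.55x2 ≥ 3.61   (energy)
  98x1 + 116.6x2 ≥ 106.2   (octane-barrels)
  129.7x2 ≥ 75.6   (oxygenate mass)
  x2 ≤ 1.9
  x1, x2 ≥ 0.
Both inputs are positive at the optimum. Binding constraints: energy and octane-barrels.
Solving gives x1 = 0.212, x2 = 0.7326.
Cost = 165.57·0.212 + 152.18·0.7326 = 146.5879.

$146.59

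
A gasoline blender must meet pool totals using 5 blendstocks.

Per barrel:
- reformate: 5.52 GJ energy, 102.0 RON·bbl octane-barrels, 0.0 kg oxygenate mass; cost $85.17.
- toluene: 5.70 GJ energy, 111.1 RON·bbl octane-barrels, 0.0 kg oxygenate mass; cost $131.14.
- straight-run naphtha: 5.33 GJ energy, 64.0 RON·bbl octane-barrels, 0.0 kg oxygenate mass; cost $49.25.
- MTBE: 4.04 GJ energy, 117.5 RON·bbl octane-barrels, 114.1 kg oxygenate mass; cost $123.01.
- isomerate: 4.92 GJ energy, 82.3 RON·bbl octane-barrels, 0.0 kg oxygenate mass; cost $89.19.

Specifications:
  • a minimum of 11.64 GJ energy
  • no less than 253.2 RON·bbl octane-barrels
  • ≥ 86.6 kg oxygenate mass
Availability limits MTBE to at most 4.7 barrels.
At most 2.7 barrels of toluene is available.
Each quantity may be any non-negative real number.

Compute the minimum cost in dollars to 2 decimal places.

Treat it as an LP. Let x1 = barrels of reformate, x2 = barrels of toluene, x3 = barrels of straight-run naphtha, x4 = barrels of MTBE, x5 = barrels of isomerate.
Minimise 85.17x1 + 131.14x2 + 49.25x3 + 123.01x4 + 89.19x5 subject to:
  5.52x1 + 5.7x2 + 5.33x3 + 4.04x4 + 4.92x5 ≥ 11.64   (energy)
  102x1 + 111.1x2 + 64x3 + 117.5x4 + 82.3x5 ≥ 253.2   (octane-barrels)
  114.1x4 ≥ 86.6   (oxygenate mass)
  x4 ≤ 4.7
  x2 ≤ 2.7
  x1, x2, x3, x4, x5 ≥ 0.
The optimal basis is {straight-run naphtha, MTBE}; reformate, toluene, isomerate drop out. Binding constraints: octane-barrels and oxygenate mass.
Optimal quantities: straight-run naphtha = 2.5628 barrels, MTBE = 0.75898 barrels.
Objective = 49.25·2.5628 + 123.01·0.75898 = 219.5800.

$219.58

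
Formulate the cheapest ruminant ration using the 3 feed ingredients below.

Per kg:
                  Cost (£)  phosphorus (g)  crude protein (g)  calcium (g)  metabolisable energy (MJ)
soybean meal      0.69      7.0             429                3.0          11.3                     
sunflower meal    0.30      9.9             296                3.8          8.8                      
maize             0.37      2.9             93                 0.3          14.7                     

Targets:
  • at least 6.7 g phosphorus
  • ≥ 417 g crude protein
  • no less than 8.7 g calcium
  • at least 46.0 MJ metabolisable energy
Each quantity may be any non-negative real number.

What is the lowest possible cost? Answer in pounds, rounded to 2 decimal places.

Set it up as a linear program. Let x1 = kg of soybean meal, x2 = kg of sunflower meal, x3 = kg of maize.
Minimise 0.69x1 + 0.3x2 + 0.37x3 with:
  7x1 + 9.9x2 + 2.9x3 ≥ 6.7   (phosphorus)
  429x1 + 296x2 + 93x3 ≥ 417   (crude protein)
  3x1 + 3.8x2 + 0.3x3 ≥ 8.7   (calcium)
  11.3x1 + 8.8x2 + 14.7x3 ≥ 46   (metabolisable energy)
  x1, x2, x3 ≥ 0.
The optimal basis is {sunflower meal, maize}; soybean meal drops out. Binding constraints: calcium and metabolisable energy.
Solving gives x2 = 2.144, x3 = 1.846.
Total cost: 0.3·2.144 + 0.37·1.846 = 1.3262.

£1.33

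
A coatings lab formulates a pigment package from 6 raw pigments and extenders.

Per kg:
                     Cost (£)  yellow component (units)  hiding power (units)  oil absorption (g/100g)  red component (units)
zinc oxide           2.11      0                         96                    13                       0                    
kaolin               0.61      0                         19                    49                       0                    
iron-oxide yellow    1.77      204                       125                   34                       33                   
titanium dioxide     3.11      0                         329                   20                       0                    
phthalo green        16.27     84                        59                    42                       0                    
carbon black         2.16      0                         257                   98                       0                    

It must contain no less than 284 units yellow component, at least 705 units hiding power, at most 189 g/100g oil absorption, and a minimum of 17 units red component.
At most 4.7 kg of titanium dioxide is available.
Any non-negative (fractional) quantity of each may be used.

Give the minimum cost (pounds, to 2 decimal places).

Set it up as a linear program. Let x1 = kg of zinc oxide, x2 = kg of kaolin, x3 = kg of iron-oxide yellow, x4 = kg of titanium dioxide, x5 = kg of phthalo green, x6 = kg of carbon black.
min 2.11x1 + 0.61x2 + 1.77x3 + 3.11x4 + 16.27x5 + 2.16x6 subject to:
  204x3 + 84x5 ≥ 284   (yellow component)
  96x1 + 19x2 + 125x3 + 329x4 + 59x5 + 257x6 ≥ 705   (hiding power)
  13x1 + 49x2 + 34x3 + 20x4 + 42x5 + 98x6 ≤ 189   (oil absorption)
  33x3 ≥ 17   (red component)
  x4 ≤ 4.7
  x1, x2, x3, x4, x5, x6 ≥ 0.
At the optimum only iron-oxide yellow, titanium dioxide, carbon black are positive (zinc oxide, kaolin, phthalo green = 0). There the yellow component, hiding power, oil absorption constraints are tight.
That vertex is x3 = 1.392, x4 = 0.5766, x6 = 1.328.
Cost = 1.77·1.392 + 3.11·0.5766 + 2.16·1.328 = 7.1255.

£7.13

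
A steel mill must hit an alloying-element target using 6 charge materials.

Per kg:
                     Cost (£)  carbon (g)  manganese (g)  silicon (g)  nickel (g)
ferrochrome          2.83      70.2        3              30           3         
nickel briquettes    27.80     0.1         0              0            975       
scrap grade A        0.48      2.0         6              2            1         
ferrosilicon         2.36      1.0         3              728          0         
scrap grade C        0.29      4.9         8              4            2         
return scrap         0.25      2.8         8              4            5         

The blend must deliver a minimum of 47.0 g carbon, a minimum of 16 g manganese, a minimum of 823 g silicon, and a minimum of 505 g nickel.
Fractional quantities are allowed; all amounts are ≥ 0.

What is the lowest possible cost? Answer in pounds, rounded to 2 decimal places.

Let x1 = kg of ferrochrome, x2 = kg of nickel briquettes, x3 = kg of scrap grade A, x4 = kg of ferrosilicon, x5 = kg of scrap grade C, x6 = kg of return scrap.
min 2.83x1 + 27.8x2 + 0.48x3 + 2.36x4 + 0.29x5 + 0.25x6 subject to:
  70.2x1 + 0.1x2 + 2x3 + 1x4 + 4.9x5 + 2.8x6 ≥ 47   (carbon)
  3x1 + 6x3 + 3x4 + 8x5 + 8x6 ≥ 16   (manganese)
  30x1 + 2x3 + 728x4 + 4x5 + 4x6 ≥ 823   (silicon)
  3x1 + 975x2 + 1x3 + 2x5 + 5x6 ≥ 505   (nickel)
  x1, x2, x3, x4, x5, x6 ≥ 0.
The minimum-cost mix takes nothing from ferrochrome, scrap grade A, scrap grade C — only nickel briquettes, ferrosilicon, return scrap. The carbon, silicon, nickel requirements are met with equality.
Solving gives x2 = 0.4339, x4 = 1.04, x6 = 16.4.
Cost = 27.8·0.4339 + 2.36·1.04 + 0.25·16.4 = 18.6168.

£18.62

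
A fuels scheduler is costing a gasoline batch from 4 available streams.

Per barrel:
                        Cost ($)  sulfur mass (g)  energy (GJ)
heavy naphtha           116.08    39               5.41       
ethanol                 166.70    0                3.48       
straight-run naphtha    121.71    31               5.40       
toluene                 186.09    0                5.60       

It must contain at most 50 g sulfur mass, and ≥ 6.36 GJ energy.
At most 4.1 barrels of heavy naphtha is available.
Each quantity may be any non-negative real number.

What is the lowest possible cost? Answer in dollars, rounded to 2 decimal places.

$136.46

Let x1 = barrels of heavy naphtha, x2 = barrels of ethanol, x3 = barrels of straight-run naphtha, x4 = barrels of toluene.
min 116.08x1 + 166.7x2 + 121.71x3 + 186.09x4 subject to:
  39x1 + 31x3 ≤ 50   (sulfur mass)
  5.41x1 + 3.48x2 + 5.4x3 + 5.6x4 ≥ 6.36   (energy)
  x1 ≤ 4.1
  x1, x2, x3, x4 ≥ 0.
The minimum-cost mix takes nothing from ethanol, straight-run naphtha, toluene — only heavy naphtha. There the energy constraint is tight.
So heavy naphtha = 1.1756 barrels.
Hence cost = 116.08·1.1756 = $136.4636.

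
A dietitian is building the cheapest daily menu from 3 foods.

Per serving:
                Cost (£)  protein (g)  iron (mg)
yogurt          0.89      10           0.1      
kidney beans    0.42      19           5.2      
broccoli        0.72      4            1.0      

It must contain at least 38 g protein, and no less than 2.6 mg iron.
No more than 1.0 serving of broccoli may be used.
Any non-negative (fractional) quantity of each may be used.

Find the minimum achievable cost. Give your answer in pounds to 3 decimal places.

This is a linear program. Let x1 = servings of yogurt, x2 = servings of kidney beans, x3 = servings of broccoli.
Minimise 0.89x1 + 0.42x2 + 0.72x3 s.t.:
  10x1 + 19x2 + 4x3 ≥ 38   (protein)
  0.1x1 + 5.2x2 + 1x3 ≥ 2.6   (iron)
  x3 ≤ 1
  x1, x2, x3 ≥ 0.
At the optimum only kidney beans is positive (yogurt, broccoli = 0). Binding constraint: protein.
That vertex is x2 = 2.
Objective = 0.42·2 = 0.84000.

£0.840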